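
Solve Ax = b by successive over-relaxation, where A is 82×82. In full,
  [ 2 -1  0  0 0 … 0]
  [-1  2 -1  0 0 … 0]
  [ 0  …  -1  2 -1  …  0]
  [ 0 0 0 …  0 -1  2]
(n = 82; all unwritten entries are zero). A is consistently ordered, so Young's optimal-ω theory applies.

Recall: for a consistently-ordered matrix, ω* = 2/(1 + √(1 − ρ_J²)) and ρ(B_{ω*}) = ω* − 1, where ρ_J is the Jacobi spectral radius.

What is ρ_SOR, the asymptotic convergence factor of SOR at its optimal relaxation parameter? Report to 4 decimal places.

ρ_SOR = 0.9271

B_J for the 82×82 system has eigenvalues cos(kπ/83); ρ_J = cos(π/83) = 0.9993.
√(1 − cos²(π/83)) = sin(π/83) ≈ 0.03784.
Then 2/(1+√(1−ρ_J²)) = 2/(1+0.03784); ω* = 2/1.03784 = 1.9271.
Hence ρ(B_{ω*}) = 1.9271 − 1 = 0.9271.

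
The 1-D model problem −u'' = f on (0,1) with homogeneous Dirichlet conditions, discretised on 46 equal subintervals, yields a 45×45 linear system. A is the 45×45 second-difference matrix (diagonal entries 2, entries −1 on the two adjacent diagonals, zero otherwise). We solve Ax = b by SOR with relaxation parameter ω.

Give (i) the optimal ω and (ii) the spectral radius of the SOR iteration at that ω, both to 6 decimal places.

B_J for the 45×45 system has eigenvalues cos(kπ/46); ρ_J = cos(π/46) = 0.997669.
√(1−ρ_J²) = |sin(π/46)| = 0.0682424
Then 2/(1+√(1−ρ_J²)) = 2/(1+0.0682424); ω* = 2/1.0682424 = 1.872234.
Hence ρ(B_{ω*}) = 1.872234 − 1 = 0.872234.

ω* = 1.872234, ρ_SOR = 0.872234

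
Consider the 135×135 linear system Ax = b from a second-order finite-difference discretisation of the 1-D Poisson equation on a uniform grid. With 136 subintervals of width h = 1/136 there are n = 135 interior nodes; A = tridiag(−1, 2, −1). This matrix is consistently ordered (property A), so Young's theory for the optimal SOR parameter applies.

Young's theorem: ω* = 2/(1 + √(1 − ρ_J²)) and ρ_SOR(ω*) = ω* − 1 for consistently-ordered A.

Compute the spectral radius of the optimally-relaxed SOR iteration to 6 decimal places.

B_J for the 135×135 system has eigenvalues cos(kπ/136); ρ_J = cos(π/136) = 0.999733.
√(1 − cos²(π/136)) = sin(π/136) ≈ 0.0230979.
ω* = 2/(1 + 0.0230979) = 2/1.0230979 = 1.954847.
ρ_SOR = ω* − 1 = 1.954847 − 1 = 0.954847.

ρ_SOR = 0.954847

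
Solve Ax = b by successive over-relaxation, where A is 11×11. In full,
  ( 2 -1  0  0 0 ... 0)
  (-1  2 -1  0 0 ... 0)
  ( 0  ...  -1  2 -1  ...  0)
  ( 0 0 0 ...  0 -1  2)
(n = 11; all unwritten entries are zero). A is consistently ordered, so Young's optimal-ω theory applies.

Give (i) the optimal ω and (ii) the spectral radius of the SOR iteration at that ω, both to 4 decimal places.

ω* = 1.5888, ρ_SOR = 0.5888

[ρ_J] n=11: ρ(B_J) = cos(π/(n+1)) = cos(π/12) = 0.9659.
root = sin(π/12) = 0.25882  (since 1−cos² = sin²).
[ω*] 2 ÷ (1 + 0.25882) = 2 ÷ 1.25882 = 1.5888.
ρ(B_{ω*}) = ω*−1 = 0.5888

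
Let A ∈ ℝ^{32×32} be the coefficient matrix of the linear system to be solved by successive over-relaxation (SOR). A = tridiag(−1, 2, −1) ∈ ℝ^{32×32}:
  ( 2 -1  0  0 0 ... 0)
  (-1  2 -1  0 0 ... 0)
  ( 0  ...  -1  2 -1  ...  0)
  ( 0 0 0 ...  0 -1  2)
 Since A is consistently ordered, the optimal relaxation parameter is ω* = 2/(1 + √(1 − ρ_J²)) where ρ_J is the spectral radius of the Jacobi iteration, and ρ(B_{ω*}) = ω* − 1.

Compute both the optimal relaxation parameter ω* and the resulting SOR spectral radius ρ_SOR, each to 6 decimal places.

[ρ_J] n=32: ρ(B_J) = cos(π/(n+1)) = cos(π/33) = 0.995472.
√(1−ρ_J²) simplifies to sin(π/33) = 0.0950560.
ω* = 2 / (1 + 0.0950560) = 2 / 1.0950560 ≈ 1.826391.
ρ_SOR = ω* − 1 = 1.826391 − 1 = 0.826391.

ω* = 1.826391, ρ_SOR = 0.826391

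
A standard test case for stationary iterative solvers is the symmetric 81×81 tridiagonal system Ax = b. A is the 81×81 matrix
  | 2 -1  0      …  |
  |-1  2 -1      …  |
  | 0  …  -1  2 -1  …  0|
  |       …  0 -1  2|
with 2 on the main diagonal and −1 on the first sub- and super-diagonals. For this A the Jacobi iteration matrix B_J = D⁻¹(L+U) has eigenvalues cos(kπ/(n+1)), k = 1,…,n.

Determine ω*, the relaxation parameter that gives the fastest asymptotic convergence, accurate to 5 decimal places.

ω* = 1.92622

With n=81, ρ(Jacobi) = cos(π/82) = 0.99927.
√(1−ρ_J²) = |sin(π/82)| = 0.038303
So ω* = 2/1.038303 = 1.92622 (Young).
[ρ_SOR] ω* − 1 = 0.92622.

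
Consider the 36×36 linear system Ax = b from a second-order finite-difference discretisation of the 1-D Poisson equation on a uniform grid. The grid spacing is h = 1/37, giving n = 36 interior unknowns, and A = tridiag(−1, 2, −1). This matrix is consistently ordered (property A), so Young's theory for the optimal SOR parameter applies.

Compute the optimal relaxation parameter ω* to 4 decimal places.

spectrum of D⁻¹(L+U) = {cos(kπ/37) : 1≤k≤36}; ρ_J = cos(π/37) = 0.9964.
√(1−ρ_J²) simplifies to sin(π/37) = 0.08481.
ω* = 2 / (1 + 0.08481) = 2 / 1.08481 ≈ 1.8436.
ρ_SOR = ω* − 1 = 1.8436 − 1 = 0.8436.

ω* = 1.8436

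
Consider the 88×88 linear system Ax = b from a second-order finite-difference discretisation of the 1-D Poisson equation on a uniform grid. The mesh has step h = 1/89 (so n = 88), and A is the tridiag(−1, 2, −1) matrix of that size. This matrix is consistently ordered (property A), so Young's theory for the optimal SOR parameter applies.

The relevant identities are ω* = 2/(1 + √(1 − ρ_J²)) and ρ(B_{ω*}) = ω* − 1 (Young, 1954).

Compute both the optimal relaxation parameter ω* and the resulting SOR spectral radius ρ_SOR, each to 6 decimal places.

spectrum of D⁻¹(L+U) = {cos(kπ/89) : 1≤k≤88}; ρ_J = cos(π/89) = 0.999377.
1 − cos²(π/89) = sin²(π/89) ⇒ √(1−ρ_J²) = sin(π/89) = 0.0352915.
ω* = 2/(1 + 0.0352915) = 2/1.0352915 = 1.931823.
ρ(B_{ω*}) = ω*−1 = 0.931823

ω* = 1.931823, ρ_SOR = 0.931823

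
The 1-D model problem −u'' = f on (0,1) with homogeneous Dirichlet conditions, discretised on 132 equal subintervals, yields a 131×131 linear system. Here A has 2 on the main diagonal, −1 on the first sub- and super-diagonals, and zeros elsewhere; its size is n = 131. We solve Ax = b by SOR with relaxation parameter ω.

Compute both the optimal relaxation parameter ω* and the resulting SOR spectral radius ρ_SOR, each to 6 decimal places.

With n=131, ρ(Jacobi) = cos(π/132) = 0.999717.
√(1−ρ_J²) = |sin(π/132)| = 0.0237977
[ω*] 2 ÷ (1 + 0.0237977) = 2 ÷ 1.0237977 = 1.953511.
Hence ρ(B_{ω*}) = 1.953511 − 1 = 0.953511.

ω* = 1.953511, ρ_SOR = 0.953511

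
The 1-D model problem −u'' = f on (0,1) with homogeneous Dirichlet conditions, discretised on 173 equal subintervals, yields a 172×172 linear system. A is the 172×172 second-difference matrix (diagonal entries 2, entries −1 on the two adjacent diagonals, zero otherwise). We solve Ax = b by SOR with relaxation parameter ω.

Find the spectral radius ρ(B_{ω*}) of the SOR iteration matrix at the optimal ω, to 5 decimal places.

spectrum of D⁻¹(L+U) = {cos(kπ/173) : 1≤k≤172}; ρ_J = cos(π/173) = 0.99984.
√(1 − cos²(π/173)) = sin(π/173) ≈ 0.018158.
ω* = 2 / (1 + 0.018158) = 2 / 1.018158 ≈ 1.96433.
Hence ρ(B_{ω*}) = 1.96433 − 1 = 0.96433.

ρ_SOR = 0.96433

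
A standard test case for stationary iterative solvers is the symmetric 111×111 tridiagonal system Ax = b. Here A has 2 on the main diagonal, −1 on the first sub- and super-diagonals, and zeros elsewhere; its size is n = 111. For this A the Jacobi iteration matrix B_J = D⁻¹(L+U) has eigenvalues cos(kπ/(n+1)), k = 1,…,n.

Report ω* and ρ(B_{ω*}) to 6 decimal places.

ω* = 1.945438, ρ_SOR = 0.945438

ρ_J = max_k |cos(kπ/112)| = cos(π/112) = 0.999607
√(1−ρ_J²) = |sin(π/112)| = 0.0280463
ω* = 2/(1+0.0280463) = 1.945438
At ω = 1.945438 every |λ(B_ω)| = ω−1, so ρ_SOR = 0.945438.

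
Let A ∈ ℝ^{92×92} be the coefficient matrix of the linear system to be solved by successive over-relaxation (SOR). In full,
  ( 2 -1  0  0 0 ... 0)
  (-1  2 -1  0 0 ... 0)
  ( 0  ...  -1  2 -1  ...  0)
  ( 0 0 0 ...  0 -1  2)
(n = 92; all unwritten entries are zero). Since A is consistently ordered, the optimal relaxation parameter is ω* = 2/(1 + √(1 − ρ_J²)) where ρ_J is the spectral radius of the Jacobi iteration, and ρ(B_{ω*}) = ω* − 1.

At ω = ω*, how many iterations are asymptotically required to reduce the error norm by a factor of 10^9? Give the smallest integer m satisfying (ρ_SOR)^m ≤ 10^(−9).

m = 307

B_J for the 92×92 system has eigenvalues cos(kπ/93); ρ_J = cos(π/93) = 0.9994295.
√(1 − cos²(π/93)) = sin(π/93) ≈ 0.0337741.
ω* = 2/(1 + 0.0337741) = 2/1.0337741 = 1.9346586.
Hence ρ(B_{ω*}) = 1.9346586 − 1 = 0.9346586.
(0.9346586)^m ≤ 10^{−9}  ⇒  m·ln(0.9346586) ≤ −9·ln10  ⇒  m ≥ 306.676  ⇒  m = 307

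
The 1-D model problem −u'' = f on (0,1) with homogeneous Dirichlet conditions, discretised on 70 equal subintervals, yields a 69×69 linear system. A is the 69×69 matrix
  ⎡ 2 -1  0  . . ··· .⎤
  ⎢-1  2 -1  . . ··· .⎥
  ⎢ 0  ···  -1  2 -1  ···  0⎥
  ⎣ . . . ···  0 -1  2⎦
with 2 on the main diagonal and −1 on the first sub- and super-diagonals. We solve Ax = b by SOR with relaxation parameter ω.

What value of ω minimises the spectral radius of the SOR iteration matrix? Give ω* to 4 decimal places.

ρ_J = max_k |cos(kπ/70)| = cos(π/70) = 0.9990
1 − cos²(π/70) = sin²(π/70) ⇒ √(1−ρ_J²) = sin(π/70) = 0.04486.
ω* = 2 / (1 + 0.04486) = 2 / 1.04486 ≈ 1.9141.
At ω = 1.9141 every |λ(B_ω)| = ω−1, so ρ_SOR = 0.9141.

ω* = 1.9141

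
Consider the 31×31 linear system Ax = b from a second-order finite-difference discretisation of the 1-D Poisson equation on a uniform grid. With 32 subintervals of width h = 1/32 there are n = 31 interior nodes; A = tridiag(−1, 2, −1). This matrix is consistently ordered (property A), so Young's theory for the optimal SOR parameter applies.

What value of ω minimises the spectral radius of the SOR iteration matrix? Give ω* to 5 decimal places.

B_J for the 31×31 system has eigenvalues cos(kπ/32); ρ_J = cos(π/32) = 0.99518.
√(1−ρ_J²) = |sin(π/32)| = 0.098017
Young: ω* = 2/(1+√(1−ρ_J²)) = 2/(1+0.098017) = 2/1.098017 = 1.82147.
At ω = 1.82147 every |λ(B_ω)| = ω−1, so ρ_SOR = 0.82147.

ω* = 1.82147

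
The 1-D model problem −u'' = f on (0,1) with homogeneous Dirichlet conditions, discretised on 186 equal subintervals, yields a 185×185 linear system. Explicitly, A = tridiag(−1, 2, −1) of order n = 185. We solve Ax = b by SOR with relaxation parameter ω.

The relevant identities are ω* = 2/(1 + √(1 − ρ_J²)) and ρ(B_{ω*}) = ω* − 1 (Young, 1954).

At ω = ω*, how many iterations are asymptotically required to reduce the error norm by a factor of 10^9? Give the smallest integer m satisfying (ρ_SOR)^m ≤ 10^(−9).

n=185: λ(B_J) = 1 − λ(A)/2 = cos(kπ/186); k=1 gives ρ_J = 0.9998574.
1 − cos²(π/186) = sin²(π/186) ⇒ √(1−ρ_J²) = sin(π/186) = 0.0168895.
So ω* = 2/1.0168895 = 1.9667820 (Young).
ρ_SOR = ω* − 1 ≈ 0.9667820.
Need (0.9667820)^m ≤ 10^(−9): m ≥ 9·ln10/|ln 0.9667820| = 20.7233/0.0337822 = 613.438 ⇒ m = 614.

m = 614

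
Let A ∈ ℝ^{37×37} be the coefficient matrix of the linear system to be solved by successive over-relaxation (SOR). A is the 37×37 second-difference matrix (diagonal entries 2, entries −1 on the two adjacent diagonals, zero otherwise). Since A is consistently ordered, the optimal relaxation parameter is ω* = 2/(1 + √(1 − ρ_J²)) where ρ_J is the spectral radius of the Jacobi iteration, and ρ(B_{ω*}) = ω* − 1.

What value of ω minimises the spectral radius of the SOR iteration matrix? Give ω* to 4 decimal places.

ω* = 1.8474

spectrum of D⁻¹(L+U) = {cos(kπ/38) : 1≤k≤37}; ρ_J = cos(π/38) = 0.9966.
√(1−ρ_J²) = |sin(π/38)| = 0.08258
So ω* = 2/1.08258 = 1.8474 (Young).
[ρ_SOR] ω* − 1 = 0.8474.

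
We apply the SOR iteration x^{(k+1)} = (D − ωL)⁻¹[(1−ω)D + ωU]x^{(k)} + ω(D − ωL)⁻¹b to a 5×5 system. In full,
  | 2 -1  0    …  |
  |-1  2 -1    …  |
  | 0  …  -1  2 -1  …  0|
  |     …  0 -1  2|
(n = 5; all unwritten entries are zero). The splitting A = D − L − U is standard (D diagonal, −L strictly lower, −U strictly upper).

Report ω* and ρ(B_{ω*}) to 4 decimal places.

ω* = 1.3333, ρ_SOR = 0.3333

B_J for the 5×5 system has eigenvalues cos(kπ/6); ρ_J = cos(π/6) = 0.8660.
1 − cos²(π/6) = sin²(π/6) ⇒ √(1−ρ_J²) = sin(π/6) = 0.50000.
ω* = 2/(1+0.50000) = 1.3333
At ω = 1.3333 every |λ(B_ω)| = ω−1, so ρ_SOR = 0.3333.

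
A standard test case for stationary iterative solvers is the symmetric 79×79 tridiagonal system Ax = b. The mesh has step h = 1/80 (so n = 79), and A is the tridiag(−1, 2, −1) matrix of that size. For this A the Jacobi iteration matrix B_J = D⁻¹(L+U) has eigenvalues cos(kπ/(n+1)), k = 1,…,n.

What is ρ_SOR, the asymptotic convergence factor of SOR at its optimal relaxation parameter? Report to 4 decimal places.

ρ_SOR = 0.9244

[ρ_J] n=79: ρ(B_J) = cos(π/(n+1)) = cos(π/80) = 0.9992.
root = sin(π/80) = 0.03926  (since 1−cos² = sin²).
ω* = 2 / (1 + 0.03926) = 2 / 1.03926 ≈ 1.9244.
[ρ_SOR] ω* − 1 = 0.9244.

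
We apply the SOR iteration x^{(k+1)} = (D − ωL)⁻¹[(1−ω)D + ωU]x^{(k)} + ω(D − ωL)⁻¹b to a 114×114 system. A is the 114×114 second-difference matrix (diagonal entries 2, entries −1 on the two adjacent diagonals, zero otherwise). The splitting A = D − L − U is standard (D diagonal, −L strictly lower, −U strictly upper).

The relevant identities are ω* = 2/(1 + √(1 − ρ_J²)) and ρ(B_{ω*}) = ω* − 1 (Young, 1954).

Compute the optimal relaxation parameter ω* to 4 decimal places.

spectrum of D⁻¹(L+U) = {cos(kπ/115) : 1≤k≤114}; ρ_J = cos(π/115) = 0.9996.
√(1−ρ_J²) simplifies to sin(π/115) = 0.02731.
ω* = 2/(1+0.02731) = 1.9468
ρ_SOR = ω* − 1 = 1.9468 − 1 = 0.9468.

ω* = 1.9468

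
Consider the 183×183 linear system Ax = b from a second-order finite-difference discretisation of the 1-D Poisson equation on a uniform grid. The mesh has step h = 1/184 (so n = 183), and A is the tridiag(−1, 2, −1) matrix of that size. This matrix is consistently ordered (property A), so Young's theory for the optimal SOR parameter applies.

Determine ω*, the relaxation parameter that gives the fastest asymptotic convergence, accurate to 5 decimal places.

ω* = 1.96643

[ρ_J] n=183: ρ(B_J) = cos(π/(n+1)) = cos(π/184) = 0.99985.
√(1−ρ_J²) simplifies to sin(π/184) = 0.017073.
Then 2/(1+√(1−ρ_J²)) = 2/(1+0.017073); ω* = 2/1.017073 = 1.96643.
[ρ_SOR] ω* − 1 = 0.96643.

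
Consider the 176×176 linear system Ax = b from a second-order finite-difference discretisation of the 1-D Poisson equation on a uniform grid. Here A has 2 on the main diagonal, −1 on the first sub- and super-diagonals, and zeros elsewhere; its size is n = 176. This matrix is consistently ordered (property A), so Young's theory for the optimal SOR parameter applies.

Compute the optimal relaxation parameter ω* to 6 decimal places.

ρ_J = max_k |cos(kπ/177)| = cos(π/177) = 0.999842
√(1 − cos²(π/177)) = sin(π/177) ≈ 0.0177482.
ω* = 2 / (1 + 0.0177482) = 2 / 1.0177482 ≈ 1.965123.
At ω = 1.965123 every |λ(B_ω)| = ω−1, so ρ_SOR = 0.965123.

ω* = 1.965123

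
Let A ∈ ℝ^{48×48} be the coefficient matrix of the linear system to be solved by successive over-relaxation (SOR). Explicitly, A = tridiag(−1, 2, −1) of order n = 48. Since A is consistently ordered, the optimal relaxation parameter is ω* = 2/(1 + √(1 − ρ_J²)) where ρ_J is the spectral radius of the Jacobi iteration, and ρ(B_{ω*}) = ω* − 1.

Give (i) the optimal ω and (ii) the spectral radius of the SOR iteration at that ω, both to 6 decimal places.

B_J for the 48×48 system has eigenvalues cos(kπ/49); ρ_J = cos(π/49) = 0.997945.
1 − cos²(π/49) = sin²(π/49) ⇒ √(1−ρ_J²) = sin(π/49) = 0.0640702.
ω* = 2 / (1 + 0.0640702) = 2 / 1.0640702 ≈ 1.879575.
At ω = 1.879575 every |λ(B_ω)| = ω−1, so ρ_SOR = 0.879575.

ω* = 1.879575, ρ_SOR = 0.879575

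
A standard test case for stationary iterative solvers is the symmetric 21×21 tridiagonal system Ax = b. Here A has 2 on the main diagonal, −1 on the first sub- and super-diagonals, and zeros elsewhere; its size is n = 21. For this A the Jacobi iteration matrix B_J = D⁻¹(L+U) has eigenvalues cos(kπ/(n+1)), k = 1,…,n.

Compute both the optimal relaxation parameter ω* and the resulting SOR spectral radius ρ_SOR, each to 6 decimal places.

spectrum of D⁻¹(L+U) = {cos(kπ/22) : 1≤k≤21}; ρ_J = cos(π/22) = 0.989821.
√(1 − cos²(π/22)) = sin(π/22) ≈ 0.1423148.
So ω* = 2/1.1423148 = 1.750831 (Young).
ρ(B_{ω*}) = ω*−1 = 0.750831

ω* = 1.750831, ρ_SOR = 0.750831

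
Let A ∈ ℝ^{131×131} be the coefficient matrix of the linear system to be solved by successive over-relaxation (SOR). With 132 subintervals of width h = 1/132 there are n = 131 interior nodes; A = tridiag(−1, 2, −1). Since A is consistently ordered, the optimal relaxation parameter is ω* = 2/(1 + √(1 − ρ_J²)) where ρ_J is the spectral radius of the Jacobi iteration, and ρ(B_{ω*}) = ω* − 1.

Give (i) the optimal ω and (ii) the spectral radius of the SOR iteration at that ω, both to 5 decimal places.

ω* = 1.95351, ρ_SOR = 0.95351

n=131: λ(B_J) = 1 − λ(A)/2 = cos(kπ/132); k=1 gives ρ_J = 0.99972.
√(1 − cos²(π/132)) = sin(π/132) ≈ 0.023798.
ω* = 2/(1 + 0.023798) = 2/1.023798 = 1.95351.
and ρ(B_{ω*}) = 1.95351 − 1 = 0.95351.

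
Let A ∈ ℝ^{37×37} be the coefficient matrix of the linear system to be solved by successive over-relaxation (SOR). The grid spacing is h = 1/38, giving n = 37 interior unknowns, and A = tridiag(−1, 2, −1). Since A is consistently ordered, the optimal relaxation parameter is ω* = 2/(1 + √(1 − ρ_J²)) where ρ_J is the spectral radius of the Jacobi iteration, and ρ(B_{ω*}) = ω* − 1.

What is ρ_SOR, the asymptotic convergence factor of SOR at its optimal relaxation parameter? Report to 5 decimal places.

ρ_SOR = 0.84744

B_J for the 37×37 system has eigenvalues cos(kπ/38); ρ_J = cos(π/38) = 0.99658.
1 − cos²(π/38) = sin²(π/38) ⇒ √(1−ρ_J²) = sin(π/38) = 0.082579.
Young: ω* = 2/(1+√(1−ρ_J²)) = 2/(1+0.082579) = 2/1.082579 = 1.84744.
[ρ_SOR] ω* − 1 = 0.84744.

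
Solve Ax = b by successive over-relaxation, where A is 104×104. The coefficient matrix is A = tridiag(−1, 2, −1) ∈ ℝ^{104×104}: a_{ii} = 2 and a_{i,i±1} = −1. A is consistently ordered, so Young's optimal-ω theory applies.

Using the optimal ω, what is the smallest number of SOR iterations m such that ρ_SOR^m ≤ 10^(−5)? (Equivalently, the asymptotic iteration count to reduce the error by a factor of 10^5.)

B_J for the 104×104 system has eigenvalues cos(kπ/105); ρ_J = cos(π/105) = 0.9995524.
1 − cos²(π/105) = sin²(π/105) ⇒ √(1−ρ_J²) = sin(π/105) = 0.0299155.
ω* = 2/(1 + 0.0299155) = 2/1.0299155 = 1.9419069.
At ω = 1.9419069 every |λ(B_ω)| = ω−1, so ρ_SOR = 0.9419069.
m ≥ 5·ln10 / (−ln 0.9419069) = 192.366; smallest integer m = 193.

m = 193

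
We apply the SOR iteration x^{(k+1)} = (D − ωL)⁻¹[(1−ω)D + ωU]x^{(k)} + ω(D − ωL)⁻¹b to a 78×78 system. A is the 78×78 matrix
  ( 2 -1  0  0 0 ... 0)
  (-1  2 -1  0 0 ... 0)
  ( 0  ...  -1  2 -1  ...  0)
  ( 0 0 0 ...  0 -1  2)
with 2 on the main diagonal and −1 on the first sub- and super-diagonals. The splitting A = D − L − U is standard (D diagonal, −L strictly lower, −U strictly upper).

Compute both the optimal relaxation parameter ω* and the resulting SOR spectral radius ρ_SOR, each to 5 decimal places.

B_J for the 78×78 system has eigenvalues cos(kπ/79); ρ_J = cos(π/79) = 0.99921.
√(1−ρ_J²) = |sin(π/79)| = 0.039757
ω* = 2/(1 + 0.039757) = 2/1.039757 = 1.92353.
At ω = 1.92353 every |λ(B_ω)| = ω−1, so ρ_SOR = 0.92353.

ω* = 1.92353, ρ_SOR = 0.92353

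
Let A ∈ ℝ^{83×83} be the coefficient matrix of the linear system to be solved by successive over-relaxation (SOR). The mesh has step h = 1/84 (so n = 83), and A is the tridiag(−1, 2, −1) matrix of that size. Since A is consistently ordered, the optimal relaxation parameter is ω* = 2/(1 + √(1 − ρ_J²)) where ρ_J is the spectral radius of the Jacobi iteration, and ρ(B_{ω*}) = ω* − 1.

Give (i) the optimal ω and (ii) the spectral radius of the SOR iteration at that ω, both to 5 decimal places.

spectrum of D⁻¹(L+U) = {cos(kπ/84) : 1≤k≤83}; ρ_J = cos(π/84) = 0.99930.
√(1−ρ_J²) = |sin(π/84)| = 0.037391
[ω*] 2 ÷ (1 + 0.037391) = 2 ÷ 1.037391 = 1.92791.
Hence ρ(B_{ω*}) = 1.92791 − 1 = 0.92791.

ω* = 1.92791, ρ_SOR = 0.92791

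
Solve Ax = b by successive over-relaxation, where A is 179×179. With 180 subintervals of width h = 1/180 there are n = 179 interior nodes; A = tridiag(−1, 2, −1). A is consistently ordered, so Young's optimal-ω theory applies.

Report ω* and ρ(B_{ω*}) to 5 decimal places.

ω* = 1.96569, ρ_SOR = 0.96569

With n=179, ρ(Jacobi) = cos(π/180) = 0.99985.
1 − cos²(π/180) = sin²(π/180) ⇒ √(1−ρ_J²) = sin(π/180) = 0.017452.
ω* = 2/(1 + 0.017452) = 2/1.017452 = 1.96569.
ρ_SOR = ω* − 1 = 1.96569 − 1 = 0.96569.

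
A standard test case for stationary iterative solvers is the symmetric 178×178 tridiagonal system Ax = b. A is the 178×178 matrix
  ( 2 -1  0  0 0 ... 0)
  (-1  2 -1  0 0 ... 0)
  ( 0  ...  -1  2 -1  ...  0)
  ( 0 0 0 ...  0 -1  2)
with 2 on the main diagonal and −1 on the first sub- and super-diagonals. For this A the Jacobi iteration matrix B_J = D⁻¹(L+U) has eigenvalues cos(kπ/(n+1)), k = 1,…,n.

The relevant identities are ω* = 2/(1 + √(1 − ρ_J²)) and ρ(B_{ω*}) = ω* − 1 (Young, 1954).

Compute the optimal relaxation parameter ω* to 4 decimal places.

ω* = 1.9655

ρ_J = max_k |cos(kπ/179)| = cos(π/179) = 0.9998
√(1−ρ_J²) = |sin(π/179)| = 0.01755
Then 2/(1+√(1−ρ_J²)) = 2/(1+0.01755); ω* = 2/1.01755 = 1.9655.
ρ_SOR = ω* − 1 ≈ 0.9655.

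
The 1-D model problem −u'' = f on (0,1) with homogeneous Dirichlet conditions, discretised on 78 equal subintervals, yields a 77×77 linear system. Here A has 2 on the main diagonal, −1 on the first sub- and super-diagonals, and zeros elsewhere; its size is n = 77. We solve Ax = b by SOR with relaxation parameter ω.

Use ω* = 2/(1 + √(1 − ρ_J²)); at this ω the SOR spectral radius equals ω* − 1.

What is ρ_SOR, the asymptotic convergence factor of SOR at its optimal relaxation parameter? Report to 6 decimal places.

n=77: λ(B_J) = 1 − λ(A)/2 = cos(kπ/78); k=1 gives ρ_J = 0.999189.
1 − cos²(π/78) = sin²(π/78) ⇒ √(1−ρ_J²) = sin(π/78) = 0.0402659.
ω* = 2 / (1 + 0.0402659) = 2 / 1.0402659 ≈ 1.922585.
Hence ρ(B_{ω*}) = 1.922585 − 1 = 0.922585.

ρ_SOR = 0.922585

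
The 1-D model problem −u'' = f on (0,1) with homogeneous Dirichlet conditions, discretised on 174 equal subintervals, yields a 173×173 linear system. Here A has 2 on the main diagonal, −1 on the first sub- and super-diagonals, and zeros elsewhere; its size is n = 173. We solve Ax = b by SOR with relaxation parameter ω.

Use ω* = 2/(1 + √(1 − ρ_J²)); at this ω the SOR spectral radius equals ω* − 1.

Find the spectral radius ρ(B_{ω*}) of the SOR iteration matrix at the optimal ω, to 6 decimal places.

B_J for the 173×173 system has eigenvalues cos(kπ/174); ρ_J = cos(π/174) = 0.999837.
√(1−ρ_J²) = |sin(π/174)| = 0.0180541
ω* = 2/(1+0.0180541) = 1.964532
At ω = 1.964532 every |λ(B_ω)| = ω−1, so ρ_SOR = 0.964532.

ρ_SOR = 0.964532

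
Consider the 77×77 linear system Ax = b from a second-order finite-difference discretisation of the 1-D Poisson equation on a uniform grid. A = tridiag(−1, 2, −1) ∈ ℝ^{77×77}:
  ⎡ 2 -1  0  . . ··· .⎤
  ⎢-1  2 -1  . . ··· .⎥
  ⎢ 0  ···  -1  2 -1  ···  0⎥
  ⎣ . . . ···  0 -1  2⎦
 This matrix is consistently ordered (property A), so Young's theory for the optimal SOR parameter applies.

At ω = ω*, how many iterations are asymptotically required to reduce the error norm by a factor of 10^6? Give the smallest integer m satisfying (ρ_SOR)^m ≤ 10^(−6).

m = 172

spectrum of D⁻¹(L+U) = {cos(kπ/78) : 1≤k≤77}; ρ_J = cos(π/78) = 0.9991890.
root = sin(π/78) = 0.0402659  (since 1−cos² = sin²).
ω* = 2/(1 + 0.0402659) = 2/1.0402659 = 1.9225854.
Hence ρ(B_{ω*}) = 1.9225854 − 1 = 0.9225854.
(0.9225854)^m ≤ 10^{−6}  ⇒  m·ln(0.9225854) ≤ −6·ln10  ⇒  m ≥ 171.461  ⇒  m = 172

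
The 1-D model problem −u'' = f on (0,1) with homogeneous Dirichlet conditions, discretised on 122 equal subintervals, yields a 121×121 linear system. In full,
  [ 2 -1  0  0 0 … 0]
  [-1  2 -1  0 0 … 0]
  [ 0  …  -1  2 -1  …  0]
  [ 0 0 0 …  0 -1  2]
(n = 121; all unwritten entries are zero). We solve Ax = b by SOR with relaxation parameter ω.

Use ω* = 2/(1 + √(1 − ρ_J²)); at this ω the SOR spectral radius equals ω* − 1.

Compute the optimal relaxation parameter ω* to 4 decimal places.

ω* = 1.9498

ρ_J = max_k |cos(kπ/122)| = cos(π/122) = 0.9997
1 − cos²(π/122) = sin²(π/122) ⇒ √(1−ρ_J²) = sin(π/122) = 0.02575.
ω* = 2/(1+0.02575) = 1.9498
ρ_SOR = ω* − 1 ≈ 0.9498.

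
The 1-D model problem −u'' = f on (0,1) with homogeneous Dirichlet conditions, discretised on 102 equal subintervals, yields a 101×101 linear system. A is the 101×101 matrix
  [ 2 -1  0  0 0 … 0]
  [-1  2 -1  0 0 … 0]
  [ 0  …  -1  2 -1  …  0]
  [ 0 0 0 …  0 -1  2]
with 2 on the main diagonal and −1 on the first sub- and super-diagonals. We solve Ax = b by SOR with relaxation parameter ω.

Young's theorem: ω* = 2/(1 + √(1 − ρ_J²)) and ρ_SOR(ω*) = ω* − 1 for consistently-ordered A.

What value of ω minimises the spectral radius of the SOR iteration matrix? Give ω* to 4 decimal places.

ω* = 1.9402

ρ_J = max_k |cos(kπ/102)| = cos(π/102) = 0.9995
root = sin(π/102) = 0.03080  (since 1−cos² = sin²).
ω* = 2 / (1 + 0.03080) = 2 / 1.03080 ≈ 1.9402.
ρ_SOR = ω* − 1 = 1.9402 − 1 = 0.9402.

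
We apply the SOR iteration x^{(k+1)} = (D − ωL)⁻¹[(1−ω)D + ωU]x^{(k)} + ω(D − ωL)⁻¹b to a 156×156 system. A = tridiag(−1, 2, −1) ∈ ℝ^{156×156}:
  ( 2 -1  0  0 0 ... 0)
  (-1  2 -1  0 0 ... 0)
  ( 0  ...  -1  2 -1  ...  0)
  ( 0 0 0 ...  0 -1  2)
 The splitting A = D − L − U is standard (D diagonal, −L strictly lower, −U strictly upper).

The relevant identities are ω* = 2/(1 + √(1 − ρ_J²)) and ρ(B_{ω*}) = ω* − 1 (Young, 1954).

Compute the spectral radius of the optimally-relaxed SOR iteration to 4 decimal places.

ρ_SOR = 0.9608

n=156: λ(B_J) = 1 − λ(A)/2 = cos(kπ/157); k=1 gives ρ_J = 0.9998.
1 − cos²(π/157) = sin²(π/157) ⇒ √(1−ρ_J²) = sin(π/157) = 0.02001.
ω* = 2 / (1 + 0.02001) = 2 / 1.02001 ≈ 1.9608.
ρ(B_{ω*}) = ω*−1 = 0.9608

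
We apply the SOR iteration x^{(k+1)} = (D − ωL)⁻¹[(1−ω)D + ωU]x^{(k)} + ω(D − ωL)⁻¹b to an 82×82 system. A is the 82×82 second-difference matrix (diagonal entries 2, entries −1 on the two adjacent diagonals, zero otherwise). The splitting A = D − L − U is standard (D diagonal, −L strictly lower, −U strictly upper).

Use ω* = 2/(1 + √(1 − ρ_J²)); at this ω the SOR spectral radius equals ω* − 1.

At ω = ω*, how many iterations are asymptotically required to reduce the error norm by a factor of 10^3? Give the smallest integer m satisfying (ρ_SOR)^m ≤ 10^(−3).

ρ_J = max_k |cos(kπ/83)| = cos(π/83) = 0.9992838
√(1 − cos²(π/83)) = sin(π/83) ≈ 0.0378415.
ω* = 2/(1 + 0.0378415) = 2/1.0378415 = 1.9270765.
At ω = 1.9270765 every |λ(B_ω)| = ω−1, so ρ_SOR = 0.9270765.
For 3 digits: m = 3·ln10 / (−ln 0.9270765) = 6.90776/0.0757192 = 91.229; round up → m = 92.

m = 92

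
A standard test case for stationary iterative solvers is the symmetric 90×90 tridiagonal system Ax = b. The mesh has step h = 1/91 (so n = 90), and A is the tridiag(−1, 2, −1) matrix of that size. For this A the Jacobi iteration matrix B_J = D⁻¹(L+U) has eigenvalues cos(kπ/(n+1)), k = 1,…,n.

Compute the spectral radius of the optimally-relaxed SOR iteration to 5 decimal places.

With n=90, ρ(Jacobi) = cos(π/91) = 0.99940.
√(1 − cos²(π/91)) = sin(π/91) ≈ 0.034516.
[ω*] 2 ÷ (1 + 0.034516) = 2 ÷ 1.034516 = 1.93327.
[ρ_SOR] ω* − 1 = 0.93327.

ρ_SOR = 0.93327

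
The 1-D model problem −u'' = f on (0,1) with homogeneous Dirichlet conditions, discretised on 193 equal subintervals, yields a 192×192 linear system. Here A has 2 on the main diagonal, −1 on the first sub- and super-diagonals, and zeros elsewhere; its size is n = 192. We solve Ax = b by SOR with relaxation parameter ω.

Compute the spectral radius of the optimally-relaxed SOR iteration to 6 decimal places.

ρ_SOR = 0.967967

ρ_J = max_k |cos(kπ/193)| = cos(π/193) = 0.999868
root = sin(π/193) = 0.0162770  (since 1−cos² = sin²).
ω* = 2/(1 + 0.0162770) = 2/1.0162770 = 1.967967.
Hence ρ(B_{ω*}) = 1.967967 − 1 = 0.967967.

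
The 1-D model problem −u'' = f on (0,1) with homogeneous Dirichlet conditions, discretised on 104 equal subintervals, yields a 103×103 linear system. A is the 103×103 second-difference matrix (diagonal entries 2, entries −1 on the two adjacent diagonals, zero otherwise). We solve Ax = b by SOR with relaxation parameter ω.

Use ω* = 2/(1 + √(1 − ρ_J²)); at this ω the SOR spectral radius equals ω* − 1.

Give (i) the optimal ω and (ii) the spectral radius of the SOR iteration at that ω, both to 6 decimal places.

ω* = 1.941365, ρ_SOR = 0.941365

spectrum of D⁻¹(L+U) = {cos(kπ/104) : 1≤k≤103}; ρ_J = cos(π/104) = 0.999544.
1 − cos²(π/104) = sin²(π/104) ⇒ √(1−ρ_J²) = sin(π/104) = 0.0302030.
ω* = 2 / (1 + 0.0302030) = 2 / 1.0302030 ≈ 1.941365.
Hence ρ(B_{ω*}) = 1.941365 − 1 = 0.941365.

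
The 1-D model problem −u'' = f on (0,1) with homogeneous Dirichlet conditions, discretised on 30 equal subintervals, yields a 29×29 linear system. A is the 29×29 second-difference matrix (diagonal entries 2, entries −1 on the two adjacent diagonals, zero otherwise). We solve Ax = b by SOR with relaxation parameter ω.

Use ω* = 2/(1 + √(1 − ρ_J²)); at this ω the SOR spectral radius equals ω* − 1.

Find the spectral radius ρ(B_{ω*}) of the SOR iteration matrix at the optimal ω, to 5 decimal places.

ρ_SOR = 0.81073

B_J for the 29×29 system has eigenvalues cos(kπ/30); ρ_J = cos(π/30) = 0.99452.
√(1−ρ_J²) = |sin(π/30)| = 0.104528
ω* = 2/(1+0.104528) = 1.81073
[ρ_SOR] ω* − 1 = 0.81073.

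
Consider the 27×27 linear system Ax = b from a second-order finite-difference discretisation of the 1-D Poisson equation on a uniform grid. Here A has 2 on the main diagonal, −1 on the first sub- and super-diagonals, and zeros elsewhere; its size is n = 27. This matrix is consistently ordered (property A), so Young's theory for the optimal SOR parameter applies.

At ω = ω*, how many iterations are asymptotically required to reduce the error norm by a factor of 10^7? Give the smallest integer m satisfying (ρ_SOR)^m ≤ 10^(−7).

m = 72

With n=27, ρ(Jacobi) = cos(π/28) = 0.9937122.
√(1−ρ_J²) = |sin(π/28)| = 0.1119645
So ω* = 2/1.1119645 = 1.7986186 (Young).
ρ(B_{ω*}) = ω*−1 = 0.7986186
(0.7986186)^m ≤ 10^{−7}  ⇒  m·ln(0.7986186) ≤ −7·ln10  ⇒  m ≥ 71.677  ⇒  m = 72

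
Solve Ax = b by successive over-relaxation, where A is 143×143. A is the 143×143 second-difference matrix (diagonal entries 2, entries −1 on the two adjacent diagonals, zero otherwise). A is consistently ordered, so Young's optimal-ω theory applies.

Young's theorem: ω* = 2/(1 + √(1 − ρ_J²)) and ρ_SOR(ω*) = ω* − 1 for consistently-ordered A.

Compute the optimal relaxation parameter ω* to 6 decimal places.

½·tridiag(1,0,1) at n=143: λ_k = cos(kπ/144); max |λ| at k=1 ⇒ ρ_J = cos(π/144) ≈ 0.999762.
√(1 − cos²(π/144)) = sin(π/144) ≈ 0.0218149.
ω* = 2/(1 + 0.0218149) = 2/1.0218149 = 1.957302.
[ρ_SOR] ω* − 1 = 0.957302.

ω* = 1.957302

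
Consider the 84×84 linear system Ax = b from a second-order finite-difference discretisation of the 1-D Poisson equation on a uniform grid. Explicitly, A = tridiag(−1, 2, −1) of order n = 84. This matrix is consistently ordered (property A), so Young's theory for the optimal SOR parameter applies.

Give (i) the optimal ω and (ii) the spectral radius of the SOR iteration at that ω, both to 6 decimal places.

[ρ_J] n=84: ρ(B_J) = cos(π/(n+1)) = cos(π/85) = 0.999317.
√(1 − cos²(π/85)) = sin(π/85) ≈ 0.0369515.
[ω*] 2 ÷ (1 + 0.0369515) = 2 ÷ 1.0369515 = 1.928731.
ρ_SOR = ω* − 1 = 1.928731 − 1 = 0.928731.

ω* = 1.928731, ρ_SOR = 0.928731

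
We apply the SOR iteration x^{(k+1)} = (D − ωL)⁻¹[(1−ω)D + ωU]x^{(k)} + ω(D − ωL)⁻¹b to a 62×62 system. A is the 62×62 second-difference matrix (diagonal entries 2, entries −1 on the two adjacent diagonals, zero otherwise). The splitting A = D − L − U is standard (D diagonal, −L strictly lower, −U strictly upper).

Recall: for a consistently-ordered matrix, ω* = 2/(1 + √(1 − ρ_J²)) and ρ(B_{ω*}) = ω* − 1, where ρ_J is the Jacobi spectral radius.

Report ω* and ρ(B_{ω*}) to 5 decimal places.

spectrum of D⁻¹(L+U) = {cos(kπ/63) : 1≤k≤62}; ρ_J = cos(π/63) = 0.99876.
√(1 − cos²(π/63)) = sin(π/63) ≈ 0.049846.
ω* = 2/(1 + 0.049846) = 2/1.049846 = 1.90504.
ρ(B_{ω*}) = ω*−1 = 0.90504

ω* = 1.90504, ρ_SOR = 0.90504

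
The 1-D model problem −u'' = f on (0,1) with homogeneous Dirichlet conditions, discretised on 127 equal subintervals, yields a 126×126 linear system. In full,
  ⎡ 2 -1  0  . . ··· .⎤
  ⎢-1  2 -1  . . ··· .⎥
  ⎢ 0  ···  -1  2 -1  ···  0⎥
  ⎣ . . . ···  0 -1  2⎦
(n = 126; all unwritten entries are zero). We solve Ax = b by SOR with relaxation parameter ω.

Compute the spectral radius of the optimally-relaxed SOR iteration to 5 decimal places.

ρ_SOR = 0.95173

n=126: λ(B_J) = 1 − λ(A)/2 = cos(kπ/127); k=1 gives ρ_J = 0.99969.
1 − cos²(π/127) = sin²(π/127) ⇒ √(1−ρ_J²) = sin(π/127) = 0.024734.
Young: ω* = 2/(1+√(1−ρ_J²)) = 2/(1+0.024734) = 2/1.024734 = 1.95173.
and ρ(B_{ω*}) = 1.95173 − 1 = 0.95173.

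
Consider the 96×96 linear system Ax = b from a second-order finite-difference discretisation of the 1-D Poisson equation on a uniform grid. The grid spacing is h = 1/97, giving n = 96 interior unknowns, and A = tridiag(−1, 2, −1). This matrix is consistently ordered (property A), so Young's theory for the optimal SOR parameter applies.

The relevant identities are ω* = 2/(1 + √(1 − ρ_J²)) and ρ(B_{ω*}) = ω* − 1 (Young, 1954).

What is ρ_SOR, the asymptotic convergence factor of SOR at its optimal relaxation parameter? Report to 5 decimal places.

[ρ_J] n=96: ρ(B_J) = cos(π/(n+1)) = cos(π/97) = 0.99948.
√(1−ρ_J²) = |sin(π/97)| = 0.032382
Young: ω* = 2/(1+√(1−ρ_J²)) = 2/(1+0.032382) = 2/1.032382 = 1.93727.
and ρ(B_{ω*}) = 1.93727 − 1 = 0.93727.

ρ_SOR = 0.93727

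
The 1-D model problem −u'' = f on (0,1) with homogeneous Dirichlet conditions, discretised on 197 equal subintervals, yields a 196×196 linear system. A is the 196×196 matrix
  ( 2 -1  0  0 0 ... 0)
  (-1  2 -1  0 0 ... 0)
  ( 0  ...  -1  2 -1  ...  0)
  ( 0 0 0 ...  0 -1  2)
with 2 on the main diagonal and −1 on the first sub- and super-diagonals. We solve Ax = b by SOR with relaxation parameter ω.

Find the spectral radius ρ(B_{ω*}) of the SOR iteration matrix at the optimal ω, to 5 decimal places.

ρ_SOR = 0.96861

spectrum of D⁻¹(L+U) = {cos(kπ/197) : 1≤k≤196}; ρ_J = cos(π/197) = 0.99987.
√(1−ρ_J²) = |sin(π/197)| = 0.015946
ω* = 2/(1 + 0.015946) = 2/1.015946 = 1.96861.
ρ(B_{ω*}) = ω*−1 = 0.96861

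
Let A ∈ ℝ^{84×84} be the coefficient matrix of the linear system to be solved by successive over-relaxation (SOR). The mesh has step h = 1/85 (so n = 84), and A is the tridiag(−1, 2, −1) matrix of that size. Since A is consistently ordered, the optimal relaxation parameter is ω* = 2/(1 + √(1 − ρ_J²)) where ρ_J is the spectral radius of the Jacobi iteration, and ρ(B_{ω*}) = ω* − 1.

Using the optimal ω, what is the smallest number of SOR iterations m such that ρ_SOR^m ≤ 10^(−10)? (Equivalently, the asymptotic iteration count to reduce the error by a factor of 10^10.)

m = 312

ρ_J = max_k |cos(kπ/85)| = cos(π/85) = 0.9993171
√(1−ρ_J²) = |sin(π/85)| = 0.0369515
So ω* = 2/1.0369515 = 1.9287305 (Young).
ρ_SOR = ω* − 1 = 1.9287305 − 1 = 0.9287305.
m ≥ 10·ln10 / (−ln 0.9287305) = 311.427; smallest integer m = 312.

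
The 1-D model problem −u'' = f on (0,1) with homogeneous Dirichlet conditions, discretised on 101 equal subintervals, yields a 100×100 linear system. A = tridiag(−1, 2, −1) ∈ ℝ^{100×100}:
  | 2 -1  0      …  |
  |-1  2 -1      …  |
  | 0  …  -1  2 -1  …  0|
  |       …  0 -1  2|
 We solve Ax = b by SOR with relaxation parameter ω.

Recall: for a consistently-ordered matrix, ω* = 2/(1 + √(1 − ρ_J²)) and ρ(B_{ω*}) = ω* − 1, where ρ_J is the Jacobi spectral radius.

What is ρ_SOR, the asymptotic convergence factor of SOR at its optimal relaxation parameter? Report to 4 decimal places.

ρ_SOR = 0.9397

½·tridiag(1,0,1) at n=100: λ_k = cos(kπ/101); max |λ| at k=1 ⇒ ρ_J = cos(π/101) ≈ 0.9995.
√(1 − cos²(π/101)) = sin(π/101) ≈ 0.03110.
[ω*] 2 ÷ (1 + 0.03110) = 2 ÷ 1.03110 = 1.9397.
[ρ_SOR] ω* − 1 = 0.9397.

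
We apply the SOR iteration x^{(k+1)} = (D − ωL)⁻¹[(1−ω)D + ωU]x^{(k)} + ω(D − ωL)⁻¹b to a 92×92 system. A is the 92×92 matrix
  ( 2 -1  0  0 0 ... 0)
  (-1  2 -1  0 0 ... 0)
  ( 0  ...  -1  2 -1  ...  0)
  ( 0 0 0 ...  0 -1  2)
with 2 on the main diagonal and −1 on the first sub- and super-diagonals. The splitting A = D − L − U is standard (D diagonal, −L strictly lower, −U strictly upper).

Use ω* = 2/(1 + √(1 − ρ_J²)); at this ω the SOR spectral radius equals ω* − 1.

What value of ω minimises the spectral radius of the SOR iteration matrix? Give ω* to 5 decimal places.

ω* = 1.93466

[ρ_J] n=92: ρ(B_J) = cos(π/(n+1)) = cos(π/93) = 0.99943.
√(1−ρ_J²) = |sin(π/93)| = 0.033774
ω* = 2/(1 + 0.033774) = 2/1.033774 = 1.93466.
Hence ρ(B_{ω*}) = 1.93466 − 1 = 0.93466.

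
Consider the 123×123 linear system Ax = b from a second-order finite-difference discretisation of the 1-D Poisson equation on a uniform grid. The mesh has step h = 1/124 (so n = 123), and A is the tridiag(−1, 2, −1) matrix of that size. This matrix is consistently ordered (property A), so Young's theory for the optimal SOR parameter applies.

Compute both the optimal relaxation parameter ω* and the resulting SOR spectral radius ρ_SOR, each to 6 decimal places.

ω* = 1.950586, ρ_SOR = 0.950586

B_J for the 123×123 system has eigenvalues cos(kπ/124); ρ_J = cos(π/124) = 0.999679.
√(1−ρ_J²) = |sin(π/124)| = 0.0253327
ω* = 2 / (1 + 0.0253327) = 2 / 1.0253327 ≈ 1.950586.
At ω = 1.950586 every |λ(B_ω)| = ω−1, so ρ_SOR = 0.950586.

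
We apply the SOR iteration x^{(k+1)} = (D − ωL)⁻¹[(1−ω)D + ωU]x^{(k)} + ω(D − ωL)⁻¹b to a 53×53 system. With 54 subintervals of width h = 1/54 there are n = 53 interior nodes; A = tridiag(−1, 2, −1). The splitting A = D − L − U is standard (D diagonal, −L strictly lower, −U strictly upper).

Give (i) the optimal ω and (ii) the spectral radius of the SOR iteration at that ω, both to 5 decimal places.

spectrum of D⁻¹(L+U) = {cos(kπ/54) : 1≤k≤53}; ρ_J = cos(π/54) = 0.99831.
root = sin(π/54) = 0.058145  (since 1−cos² = sin²).
Young: ω* = 2/(1+√(1−ρ_J²)) = 2/(1+0.058145) = 2/1.058145 = 1.89010.
At ω = 1.89010 every |λ(B_ω)| = ω−1, so ρ_SOR = 0.89010.

ω* = 1.89010, ρ_SOR = 0.89010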